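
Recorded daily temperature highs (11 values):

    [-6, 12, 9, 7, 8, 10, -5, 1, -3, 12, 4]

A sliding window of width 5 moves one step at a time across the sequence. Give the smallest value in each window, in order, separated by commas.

[-6, 12, 9, 7, 8] → min -6
[12, 9, 7, 8, 10] → min 7
[9, 7, 8, 10, -5] → min -5
[7, 8, 10, -5, 1] → min -5
[8, 10, -5, 1, -3] → min -5
[10, -5, 1, -3, 12] → min -5
[-5, 1, -3, 12, 4] → min -5

-6, 7, -5, -5, -5, -5, -5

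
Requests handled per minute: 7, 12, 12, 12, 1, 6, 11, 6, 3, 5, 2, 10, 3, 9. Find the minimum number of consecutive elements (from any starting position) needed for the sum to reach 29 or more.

3

add 7: running sum 7 < 29
add 12: running sum 19 < 29
add 12: shortest ending here [7, 12, 12] sum 31, len 3
add 12: shortest ending here [12, 12, 12] sum 36, len 3
add 1: shortest ending here [12, 12, 12, 1] sum 37, len 4
add 6: shortest ending here [12, 12, 1, 6] sum 31, len 4
add 11: shortest ending here [12, 1, 6, 11] sum 30, len 4
add 6: shortest ending here [12, 1, 6, 11, 6] sum 36, len 5
add 3: shortest ending here [12, 1, 6, 11, 6, 3] sum 39, len 6
add 5: shortest ending here [6, 11, 6, 3, 5] sum 31, len 5
add 2: shortest ending here [6, 11, 6, 3, 5, 2] sum 33, len 6
add 10: shortest ending here [11, 6, 3, 5, 2, 10] sum 37, len 6
add 3: shortest ending here [6, 3, 5, 2, 10, 3] sum 29, len 6
add 9: shortest ending here [5, 2, 10, 3, 9] sum 29, len 5
Shortest qualifying length: 3.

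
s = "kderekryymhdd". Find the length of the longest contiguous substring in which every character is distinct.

4

[k] len 1
[k, d] len 2
[k, d, e] len 3
[k, d, e, r] len 4
[r, e] len 2
[r, e, k] len 3
[e, k, r] len 3
[e, k, r, y] len 4
[y] len 1
[y, m] len 2
[y, m, h] len 3
[y, m, h, d] len 4
[d] len 1
Longest all-distinct length: 4.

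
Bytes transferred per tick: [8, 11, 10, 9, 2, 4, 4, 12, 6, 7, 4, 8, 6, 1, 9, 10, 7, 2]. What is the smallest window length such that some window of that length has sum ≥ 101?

add 8: running sum 8 < 101
add 11: running sum 19 < 101
add 10: running sum 29 < 101
add 9: running sum 38 < 101
add 2: running sum 40 < 101
add 4: running sum 44 < 101
add 4: running sum 48 < 101
add 12: running sum 60 < 101
add 6: running sum 66 < 101
add 7: running sum 73 < 101
add 4: running sum 77 < 101
add 8: running sum 85 < 101
add 6: running sum 91 < 101
add 1: running sum 92 < 101
add 9: shortest ending here [8, 11, 10, 9, 2, 4, 4, 12, 6, 7, 4, 8, 6, 1, 9] sum 101, len 15
add 10: shortest ending here [11, 10, 9, 2, 4, 4, 12, 6, 7, 4, 8, 6, 1, 9, 10] sum 103, len 15
add 7: shortest ending here [11, 10, 9, 2, 4, 4, 12, 6, 7, 4, 8, 6, 1, 9, 10, 7] sum 110, len 16
add 2: shortest ending here [10, 9, 2, 4, 4, 12, 6, 7, 4, 8, 6, 1, 9, 10, 7, 2] sum 101, len 16
Shortest qualifying length: 15.

15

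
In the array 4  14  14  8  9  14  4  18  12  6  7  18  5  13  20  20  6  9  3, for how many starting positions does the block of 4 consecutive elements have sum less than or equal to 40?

[4, 14, 14, 8] → sum 40  ≤ 40 ✓
[14, 14, 8, 9] → sum 45
[14, 8, 9, 14] → sum 45
[8, 9, 14, 4] → sum 35  ≤ 40 ✓
[9, 14, 4, 18] → sum 45
[14, 4, 18, 12] → sum 48
[4, 18, 12, 6] → sum 40  ≤ 40 ✓
[18, 12, 6, 7] → sum 43
[12, 6, 7, 18] → sum 43
[6, 7, 18, 5] → sum 36  ≤ 40 ✓
[7, 18, 5, 13] → sum 43
[18, 5, 13, 20] → sum 56
[5, 13, 20, 20] → sum 58
[13, 20, 20, 6] → sum 59
[20, 20, 6, 9] → sum 55
[20, 6, 9, 3] → sum 38  ≤ 40 ✓
5 windows satisfy the condition.

5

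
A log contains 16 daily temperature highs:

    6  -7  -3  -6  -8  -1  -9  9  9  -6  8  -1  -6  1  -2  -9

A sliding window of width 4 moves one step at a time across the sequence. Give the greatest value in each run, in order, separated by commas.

[6, -7, -3, -6] → max 6
[-7, -3, -6, -8] → max -3
[-3, -6, -8, -1] → max -1
[-6, -8, -1, -9] → max -1
[-8, -1, -9, 9] → max 9
[-1, -9, 9, 9] → max 9
[-9, 9, 9, -6] → max 9
[9, 9, -6, 8] → max 9
[9, -6, 8, -1] → max 9
[-6, 8, -1, -6] → max 8
[8, -1, -6, 1] → max 8
[-1, -6, 1, -2] → max 1
[-6, 1, -2, -9] → max 1

6, -3, -1, -1, 9, 9, 9, 9, 9, 8, 8, 1, 1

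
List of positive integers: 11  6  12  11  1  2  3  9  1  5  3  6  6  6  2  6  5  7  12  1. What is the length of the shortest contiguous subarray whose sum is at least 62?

add 11: running sum 11 < 62
add 6: running sum 17 < 62
add 12: running sum 29 < 62
add 11: running sum 40 < 62
add 1: running sum 41 < 62
add 2: running sum 43 < 62
add 3: running sum 46 < 62
add 9: running sum 55 < 62
add 1: running sum 56 < 62
add 5: running sum 61 < 62
add 3: shortest ending here [11, 6, 12, 11, 1, 2, 3, 9, 1, 5, 3] sum 64, len 11
add 6: shortest ending here [11, 6, 12, 11, 1, 2, 3, 9, 1, 5, 3, 6] sum 70, len 12
add 6: shortest ending here [6, 12, 11, 1, 2, 3, 9, 1, 5, 3, 6, 6] sum 65, len 12
add 6: shortest ending here [12, 11, 1, 2, 3, 9, 1, 5, 3, 6, 6, 6] sum 65, len 12
add 2: shortest ending here [12, 11, 1, 2, 3, 9, 1, 5, 3, 6, 6, 6, 2] sum 67, len 13
add 6: shortest ending here [12, 11, 1, 2, 3, 9, 1, 5, 3, 6, 6, 6, 2, 6] sum 73, len 14
add 5: shortest ending here [11, 1, 2, 3, 9, 1, 5, 3, 6, 6, 6, 2, 6, 5] sum 66, len 14
add 7: shortest ending here [1, 2, 3, 9, 1, 5, 3, 6, 6, 6, 2, 6, 5, 7] sum 62, len 14
add 12: shortest ending here [9, 1, 5, 3, 6, 6, 6, 2, 6, 5, 7, 12] sum 68, len 12
add 1: shortest ending here [9, 1, 5, 3, 6, 6, 6, 2, 6, 5, 7, 12, 1] sum 69, len 13
Shortest qualifying length: 11.

11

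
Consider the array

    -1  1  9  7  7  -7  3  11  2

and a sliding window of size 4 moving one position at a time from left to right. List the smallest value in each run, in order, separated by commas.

Sliding a size-4 window across the 9 values:
[-1, 1, 9, 7] → min -1
[1, 9, 7, 7] → min 1
[9, 7, 7, -7] → min -7
[7, 7, -7, 3] → min -7
[7, -7, 3, 11] → min -7
[-7, 3, 11, 2] → min -7

-1, 1, -7, -7, -7, -7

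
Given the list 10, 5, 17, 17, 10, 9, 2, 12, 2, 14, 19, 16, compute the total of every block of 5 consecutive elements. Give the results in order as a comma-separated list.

59, 58, 55, 50, 35, 39, 49, 63

(10, 5, 17, 17, 10) → sum 59
(5, 17, 17, 10, 9) → sum 58
(17, 17, 10, 9, 2) → sum 55
(17, 10, 9, 2, 12) → sum 50
(10, 9, 2, 12, 2) → sum 35
(9, 2, 12, 2, 14) → sum 39
(2, 12, 2, 14, 19) → sum 49
(12, 2, 14, 19, 16) → sum 63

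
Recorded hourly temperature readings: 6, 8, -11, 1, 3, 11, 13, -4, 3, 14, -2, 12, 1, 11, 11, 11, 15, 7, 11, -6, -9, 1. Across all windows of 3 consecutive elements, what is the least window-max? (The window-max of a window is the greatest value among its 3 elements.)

Window maxs for each of the 20 positions:
(6, 8, -11) → max 8
(8, -11, 1) → max 8
(-11, 1, 3) → max 3
(1, 3, 11) → max 11
(3, 11, 13) → max 13
(11, 13, -4) → max 13
(13, -4, 3) → max 13
(-4, 3, 14) → max 14
(3, 14, -2) → max 14
(14, -2, 12) → max 14
(-2, 12, 1) → max 12
(12, 1, 11) → max 12
(1, 11, 11) → max 11
(11, 11, 11) → max 11
(11, 11, 15) → max 15
(11, 15, 7) → max 15
(15, 7, 11) → max 15
(7, 11, -6) → max 11
(11, -6, -9) → max 11
(-6, -9, 1) → max 1
Least of these is 1.

1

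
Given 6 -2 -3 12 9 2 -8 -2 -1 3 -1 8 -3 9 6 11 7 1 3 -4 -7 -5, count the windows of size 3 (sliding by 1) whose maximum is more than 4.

(6, -2, -3) → max 6  > 4 ✓
(-2, -3, 12) → max 12  > 4 ✓
(-3, 12, 9) → max 12  > 4 ✓
(12, 9, 2) → max 12  > 4 ✓
(9, 2, -8) → max 9  > 4 ✓
(2, -8, -2) → max 2
(-8, -2, -1) → max -1
(-2, -1, 3) → max 3
(-1, 3, -1) → max 3
(3, -1, 8) → max 8  > 4 ✓
(-1, 8, -3) → max 8  > 4 ✓
(8, -3, 9) → max 9  > 4 ✓
(-3, 9, 6) → max 9  > 4 ✓
(9, 6, 11) → max 11  > 4 ✓
(6, 11, 7) → max 11  > 4 ✓
(11, 7, 1) → max 11  > 4 ✓
(7, 1, 3) → max 7  > 4 ✓
(1, 3, -4) → max 3
(3, -4, -7) → max 3
(-4, -7, -5) → max -4
13 windows satisfy the condition.

13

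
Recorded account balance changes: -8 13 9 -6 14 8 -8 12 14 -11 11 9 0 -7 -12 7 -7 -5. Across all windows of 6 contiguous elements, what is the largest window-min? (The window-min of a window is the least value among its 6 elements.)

-8

-8 13 9 -6 14 8 → min -8
13 9 -6 14 8 -8 → min -8
9 -6 14 8 -8 12 → min -8
-6 14 8 -8 12 14 → min -8
14 8 -8 12 14 -11 → min -11
8 -8 12 14 -11 11 → min -11
-8 12 14 -11 11 9 → min -11
12 14 -11 11 9 0 → min -11
14 -11 11 9 0 -7 → min -11
-11 11 9 0 -7 -12 → min -12
11 9 0 -7 -12 7 → min -12
9 0 -7 -12 7 -7 → min -12
0 -7 -12 7 -7 -5 → min -12
Largest of these is -8.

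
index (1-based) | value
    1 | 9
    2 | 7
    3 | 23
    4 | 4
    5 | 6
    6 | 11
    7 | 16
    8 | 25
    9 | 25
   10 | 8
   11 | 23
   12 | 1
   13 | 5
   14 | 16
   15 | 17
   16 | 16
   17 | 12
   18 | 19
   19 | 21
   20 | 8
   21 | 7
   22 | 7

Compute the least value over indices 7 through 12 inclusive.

Elements at indices 7..12: 16, 25, 25, 8, 23, 1
min(16, 25, 25, 8, 23, 1) = 1

1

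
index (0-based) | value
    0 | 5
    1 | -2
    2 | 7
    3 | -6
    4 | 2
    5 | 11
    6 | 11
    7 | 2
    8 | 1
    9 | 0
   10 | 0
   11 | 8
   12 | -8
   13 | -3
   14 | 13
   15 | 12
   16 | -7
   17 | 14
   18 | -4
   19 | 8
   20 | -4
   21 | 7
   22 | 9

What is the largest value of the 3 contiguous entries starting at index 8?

Elements at indices 8..10: 1, 0, 0
max(1, 0, 0) = 1

1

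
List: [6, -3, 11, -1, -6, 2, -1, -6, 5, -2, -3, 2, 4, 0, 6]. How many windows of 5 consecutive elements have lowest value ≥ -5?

3

(6, -3, 11, -1, -6) → min -6
(-3, 11, -1, -6, 2) → min -6
(11, -1, -6, 2, -1) → min -6
(-1, -6, 2, -1, -6) → min -6
(-6, 2, -1, -6, 5) → min -6
(2, -1, -6, 5, -2) → min -6
(-1, -6, 5, -2, -3) → min -6
(-6, 5, -2, -3, 2) → min -6
(5, -2, -3, 2, 4) → min -3  ≥ -5 ✓
(-2, -3, 2, 4, 0) → min -3  ≥ -5 ✓
(-3, 2, 4, 0, 6) → min -3  ≥ -5 ✓
3 windows satisfy the condition.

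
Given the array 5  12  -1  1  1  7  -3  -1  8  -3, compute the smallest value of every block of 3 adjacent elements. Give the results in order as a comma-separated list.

[5, 12, -1] → min -1
[12, -1, 1] → min -1
[-1, 1, 1] → min -1
[1, 1, 7] → min 1
[1, 7, -3] → min -3
[7, -3, -1] → min -3
[-3, -1, 8] → min -3
[-1, 8, -3] → min -3

-1, -1, -1, 1, -3, -3, -3, -3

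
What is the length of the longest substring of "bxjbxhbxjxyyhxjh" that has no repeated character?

[b] len 1
[b, x] len 2
[b, x, j] len 3
[x, j, b] len 3
[j, b, x] len 3
[j, b, x, h] len 4
[x, h, b] len 3
[h, b, x] len 3
[h, b, x, j] len 4
[j, x] len 2
[j, x, y] len 3
[y] len 1
[y, h] len 2
[y, h, x] len 3
[y, h, x, j] len 4
[x, j, h] len 3
Longest all-distinct length: 4.

4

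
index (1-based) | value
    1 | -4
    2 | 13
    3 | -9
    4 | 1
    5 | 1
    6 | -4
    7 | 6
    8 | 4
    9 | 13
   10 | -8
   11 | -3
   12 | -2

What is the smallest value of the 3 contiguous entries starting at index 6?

Elements at indices 6..8: -4, 6, 4
min(-4, 6, 4) = -4

-4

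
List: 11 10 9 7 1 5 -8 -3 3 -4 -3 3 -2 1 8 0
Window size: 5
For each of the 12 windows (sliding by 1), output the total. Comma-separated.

(11, 10, 9, 7, 1) → sum 38
(10, 9, 7, 1, 5) → sum 32
(9, 7, 1, 5, -8) → sum 14
(7, 1, 5, -8, -3) → sum 2
(1, 5, -8, -3, 3) → sum -2
(5, -8, -3, 3, -4) → sum -7
(-8, -3, 3, -4, -3) → sum -15
(-3, 3, -4, -3, 3) → sum -4
(3, -4, -3, 3, -2) → sum -3
(-4, -3, 3, -2, 1) → sum -5
(-3, 3, -2, 1, 8) → sum 7
(3, -2, 1, 8, 0) → sum 10

38, 32, 14, 2, -2, -7, -15, -4, -3, -5, 7, 10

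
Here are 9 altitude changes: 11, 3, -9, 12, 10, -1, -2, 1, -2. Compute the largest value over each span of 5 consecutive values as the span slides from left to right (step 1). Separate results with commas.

(11, 3, -9, 12, 10) → max 12
(3, -9, 12, 10, -1) → max 12
(-9, 12, 10, -1, -2) → max 12
(12, 10, -1, -2, 1) → max 12
(10, -1, -2, 1, -2) → max 10

12, 12, 12, 12, 10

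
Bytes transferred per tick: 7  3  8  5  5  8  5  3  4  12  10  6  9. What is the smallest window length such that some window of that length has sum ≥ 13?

Extend right; whenever the sum reaches 13, record the length and shrink from the left:
add 7: running sum 7 < 13
add 3: running sum 10 < 13
end 2: [7, 3, 8] sum 18, len 3
end 3: [8, 5] sum 13, len 2
end 4: [8, 5, 5] sum 18, len 3
end 5: [5, 8] sum 13, len 2
end 6: [8, 5] sum 13, len 2
end 7: [8, 5, 3] sum 16, len 3
end 8: [8, 5, 3, 4] sum 20, len 4
end 9: [4, 12] sum 16, len 2
end 10: [12, 10] sum 22, len 2
end 11: [10, 6] sum 16, len 2
end 12: [6, 9] sum 15, len 2
Shortest qualifying length: 2.

2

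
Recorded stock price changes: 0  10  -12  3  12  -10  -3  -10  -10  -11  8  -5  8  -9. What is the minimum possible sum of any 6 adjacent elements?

Window sums for each of the 9 positions:
0 10 -12 3 12 -10 → sum 3
10 -12 3 12 -10 -3 → sum 0
-12 3 12 -10 -3 -10 → sum -20
3 12 -10 -3 -10 -10 → sum -18
12 -10 -3 -10 -10 -11 → sum -32
-10 -3 -10 -10 -11 8 → sum -36
-3 -10 -10 -11 8 -5 → sum -31
-10 -10 -11 8 -5 8 → sum -20
-10 -11 8 -5 8 -9 → sum -19
Minimum of these is -36.

-36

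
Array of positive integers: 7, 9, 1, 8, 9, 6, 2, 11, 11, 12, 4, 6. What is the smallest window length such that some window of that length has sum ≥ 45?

6

add 7: running sum 7 < 45
add 9: running sum 16 < 45
add 1: running sum 17 < 45
add 8: running sum 25 < 45
add 9: running sum 34 < 45
add 6: running sum 40 < 45
add 2: running sum 42 < 45
end 7: [9, 1, 8, 9, 6, 2, 11] sum 46, len 7
end 8: [8, 9, 6, 2, 11, 11] sum 47, len 6
end 9: [9, 6, 2, 11, 11, 12] sum 51, len 6
end 10: [6, 2, 11, 11, 12, 4] sum 46, len 6
end 11: [2, 11, 11, 12, 4, 6] sum 46, len 6
Shortest qualifying length: 6.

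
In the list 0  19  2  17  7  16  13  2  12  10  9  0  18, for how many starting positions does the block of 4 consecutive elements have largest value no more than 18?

[0, 19, 2, 17] → max 19
[19, 2, 17, 7] → max 19
[2, 17, 7, 16] → max 17  ≤ 18 ✓
[17, 7, 16, 13] → max 17  ≤ 18 ✓
[7, 16, 13, 2] → max 16  ≤ 18 ✓
[16, 13, 2, 12] → max 16  ≤ 18 ✓
[13, 2, 12, 10] → max 13  ≤ 18 ✓
[2, 12, 10, 9] → max 12  ≤ 18 ✓
[12, 10, 9, 0] → max 12  ≤ 18 ✓
[10, 9, 0, 18] → max 18  ≤ 18 ✓
8 windows satisfy the condition.

8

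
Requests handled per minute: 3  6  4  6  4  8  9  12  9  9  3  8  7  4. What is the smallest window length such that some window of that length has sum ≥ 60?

Extend right; whenever the sum reaches 60, record the length and shrink from the left:
add 3: running sum 3 < 60
add 6: running sum 9 < 60
add 4: running sum 13 < 60
add 6: running sum 19 < 60
add 4: running sum 23 < 60
add 8: running sum 31 < 60
add 9: running sum 40 < 60
add 12: running sum 52 < 60
add 9: shortest ending here [3, 6, 4, 6, 4, 8, 9, 12, 9] sum 61, len 9
add 9: shortest ending here [4, 6, 4, 8, 9, 12, 9, 9] sum 61, len 8
add 3: shortest ending here [6, 4, 8, 9, 12, 9, 9, 3] sum 60, len 8
add 8: shortest ending here [4, 8, 9, 12, 9, 9, 3, 8] sum 62, len 8
add 7: shortest ending here [8, 9, 12, 9, 9, 3, 8, 7] sum 65, len 8
add 4: shortest ending here [9, 12, 9, 9, 3, 8, 7, 4] sum 61, len 8
Shortest qualifying length: 8.

8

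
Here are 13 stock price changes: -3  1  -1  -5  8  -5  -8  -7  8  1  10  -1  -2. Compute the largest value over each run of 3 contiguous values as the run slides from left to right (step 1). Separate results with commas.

1, 1, 8, 8, 8, -5, 8, 8, 10, 10, 10

Sliding a size-3 window across the 13 values:
[-3, 1, -1] → max 1
[1, -1, -5] → max 1
[-1, -5, 8] → max 8
[-5, 8, -5] → max 8
[8, -5, -8] → max 8
[-5, -8, -7] → max -5
[-8, -7, 8] → max 8
[-7, 8, 1] → max 8
[8, 1, 10] → max 10
[1, 10, -1] → max 10
[10, -1, -2] → max 10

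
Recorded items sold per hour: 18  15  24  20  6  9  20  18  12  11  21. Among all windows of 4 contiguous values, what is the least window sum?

53

18 15 24 20 → sum 77
15 24 20 6 → sum 65
24 20 6 9 → sum 59
20 6 9 20 → sum 55
6 9 20 18 → sum 53
9 20 18 12 → sum 59
20 18 12 11 → sum 61
18 12 11 21 → sum 62
Least of these is 53.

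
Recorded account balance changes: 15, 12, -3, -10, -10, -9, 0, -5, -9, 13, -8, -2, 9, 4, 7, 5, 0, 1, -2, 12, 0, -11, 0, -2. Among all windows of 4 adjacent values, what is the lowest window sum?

15 12 -3 -10 → sum 14
12 -3 -10 -10 → sum -11
-3 -10 -10 -9 → sum -32
-10 -10 -9 0 → sum -29
-10 -9 0 -5 → sum -24
-9 0 -5 -9 → sum -23
0 -5 -9 13 → sum -1
-5 -9 13 -8 → sum -9
-9 13 -8 -2 → sum -6
13 -8 -2 9 → sum 12
-8 -2 9 4 → sum 3
-2 9 4 7 → sum 18
9 4 7 5 → sum 25
4 7 5 0 → sum 16
7 5 0 1 → sum 13
5 0 1 -2 → sum 4
0 1 -2 12 → sum 11
1 -2 12 0 → sum 11
-2 12 0 -11 → sum -1
12 0 -11 0 → sum 1
0 -11 0 -2 → sum -13
Lowest of these is -32.

-32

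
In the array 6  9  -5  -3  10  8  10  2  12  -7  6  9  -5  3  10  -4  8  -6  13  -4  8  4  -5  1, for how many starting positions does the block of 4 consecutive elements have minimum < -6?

(6, 9, -5, -3) → min -5
(9, -5, -3, 10) → min -5
(-5, -3, 10, 8) → min -5
(-3, 10, 8, 10) → min -3
(10, 8, 10, 2) → min 2
(8, 10, 2, 12) → min 2
(10, 2, 12, -7) → min -7  < -6 ✓
(2, 12, -7, 6) → min -7  < -6 ✓
(12, -7, 6, 9) → min -7  < -6 ✓
(-7, 6, 9, -5) → min -7  < -6 ✓
(6, 9, -5, 3) → min -5
(9, -5, 3, 10) → min -5
(-5, 3, 10, -4) → min -5
(3, 10, -4, 8) → min -4
(10, -4, 8, -6) → min -6
(-4, 8, -6, 13) → min -6
(8, -6, 13, -4) → min -6
(-6, 13, -4, 8) → min -6
(13, -4, 8, 4) → min -4
(-4, 8, 4, -5) → min -5
(8, 4, -5, 1) → min -5
4 windows satisfy the condition.

4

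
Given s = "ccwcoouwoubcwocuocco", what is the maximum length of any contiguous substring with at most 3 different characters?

[c] 1 distinct, len 1
[c, c] 1 distinct, len 2
[c, c, w] 2 distinct, len 3
[c, c, w, c] 2 distinct, len 4
[c, c, w, c, o] 3 distinct, len 5
[c, c, w, c, o, o] 3 distinct, len 6
[c, o, o, u] 3 distinct, len 4
[o, o, u, w] 3 distinct, len 4
[o, o, u, w, o] 3 distinct, len 5
[o, o, u, w, o, u] 3 distinct, len 6
[o, u, b] 3 distinct, len 3
[u, b, c] 3 distinct, len 3
[b, c, w] 3 distinct, len 3
[c, w, o] 3 distinct, len 3
[c, w, o, c] 3 distinct, len 4
[o, c, u] 3 distinct, len 3
[o, c, u, o] 3 distinct, len 4
[o, c, u, o, c] 3 distinct, len 5
[o, c, u, o, c, c] 3 distinct, len 6
[o, c, u, o, c, c, o] 3 distinct, len 7
Longest length with ≤3 distinct: 7.

7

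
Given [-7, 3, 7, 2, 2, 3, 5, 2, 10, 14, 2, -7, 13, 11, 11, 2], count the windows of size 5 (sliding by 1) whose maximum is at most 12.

5

[-7, 3, 7, 2, 2] → max 7  ≤ 12 ✓
[3, 7, 2, 2, 3] → max 7  ≤ 12 ✓
[7, 2, 2, 3, 5] → max 7  ≤ 12 ✓
[2, 2, 3, 5, 2] → max 5  ≤ 12 ✓
[2, 3, 5, 2, 10] → max 10  ≤ 12 ✓
[3, 5, 2, 10, 14] → max 14
[5, 2, 10, 14, 2] → max 14
[2, 10, 14, 2, -7] → max 14
[10, 14, 2, -7, 13] → max 14
[14, 2, -7, 13, 11] → max 14
[2, -7, 13, 11, 11] → max 13
[-7, 13, 11, 11, 2] → max 13
5 windows satisfy the condition.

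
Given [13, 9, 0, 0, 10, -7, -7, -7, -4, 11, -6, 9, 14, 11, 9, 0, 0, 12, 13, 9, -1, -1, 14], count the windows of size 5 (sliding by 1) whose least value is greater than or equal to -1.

13 9 0 0 10 → min 0  ≥ -1 ✓
9 0 0 10 -7 → min -7
0 0 10 -7 -7 → min -7
0 10 -7 -7 -7 → min -7
10 -7 -7 -7 -4 → min -7
-7 -7 -7 -4 11 → min -7
-7 -7 -4 11 -6 → min -7
-7 -4 11 -6 9 → min -7
-4 11 -6 9 14 → min -6
11 -6 9 14 11 → min -6
-6 9 14 11 9 → min -6
9 14 11 9 0 → min 0  ≥ -1 ✓
14 11 9 0 0 → min 0  ≥ -1 ✓
11 9 0 0 12 → min 0  ≥ -1 ✓
9 0 0 12 13 → min 0  ≥ -1 ✓
0 0 12 13 9 → min 0  ≥ -1 ✓
0 12 13 9 -1 → min -1  ≥ -1 ✓
12 13 9 -1 -1 → min -1  ≥ -1 ✓
13 9 -1 -1 14 → min -1  ≥ -1 ✓
9 windows satisfy the condition.

9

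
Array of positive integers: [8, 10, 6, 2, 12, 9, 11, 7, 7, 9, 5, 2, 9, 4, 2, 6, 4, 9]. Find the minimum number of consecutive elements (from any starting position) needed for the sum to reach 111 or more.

add 8: running sum 8 < 111
add 10: running sum 18 < 111
add 6: running sum 24 < 111
add 2: running sum 26 < 111
add 12: running sum 38 < 111
add 9: running sum 47 < 111
add 11: running sum 58 < 111
add 7: running sum 65 < 111
add 7: running sum 72 < 111
add 9: running sum 81 < 111
add 5: running sum 86 < 111
add 2: running sum 88 < 111
add 9: running sum 97 < 111
add 4: running sum 101 < 111
add 2: running sum 103 < 111
add 6: running sum 109 < 111
end 16: [8, 10, 6, 2, 12, 9, 11, 7, 7, 9, 5, 2, 9, 4, 2, 6, 4] sum 113, len 17
end 17: [10, 6, 2, 12, 9, 11, 7, 7, 9, 5, 2, 9, 4, 2, 6, 4, 9] sum 114, len 17
Shortest qualifying length: 17.

17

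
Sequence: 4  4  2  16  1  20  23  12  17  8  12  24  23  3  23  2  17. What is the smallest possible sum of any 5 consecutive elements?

Each size-5 window and its sum:
[4, 4, 2, 16, 1] → sum 27
[4, 2, 16, 1, 20] → sum 43
[2, 16, 1, 20, 23] → sum 62
[16, 1, 20, 23, 12] → sum 72
[1, 20, 23, 12, 17] → sum 73
[20, 23, 12, 17, 8] → sum 80
[23, 12, 17, 8, 12] → sum 72
[12, 17, 8, 12, 24] → sum 73
[17, 8, 12, 24, 23] → sum 84
[8, 12, 24, 23, 3] → sum 70
[12, 24, 23, 3, 23] → sum 85
[24, 23, 3, 23, 2] → sum 75
[23, 3, 23, 2, 17] → sum 68
Smallest of these is 27.

27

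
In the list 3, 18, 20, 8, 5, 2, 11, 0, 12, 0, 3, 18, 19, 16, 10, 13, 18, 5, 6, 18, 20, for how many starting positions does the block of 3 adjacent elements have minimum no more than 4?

3 18 20 → min 3  ≤ 4 ✓
18 20 8 → min 8
20 8 5 → min 5
8 5 2 → min 2  ≤ 4 ✓
5 2 11 → min 2  ≤ 4 ✓
2 11 0 → min 0  ≤ 4 ✓
11 0 12 → min 0  ≤ 4 ✓
0 12 0 → min 0  ≤ 4 ✓
12 0 3 → min 0  ≤ 4 ✓
0 3 18 → min 0  ≤ 4 ✓
3 18 19 → min 3  ≤ 4 ✓
18 19 16 → min 16
19 16 10 → min 10
16 10 13 → min 10
10 13 18 → min 10
13 18 5 → min 5
18 5 6 → min 5
5 6 18 → min 5
6 18 20 → min 6
9 windows satisfy the condition.

9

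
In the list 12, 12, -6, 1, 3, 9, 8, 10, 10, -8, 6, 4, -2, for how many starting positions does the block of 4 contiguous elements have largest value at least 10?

7

[12, 12, -6, 1] → max 12  ≥ 10 ✓
[12, -6, 1, 3] → max 12  ≥ 10 ✓
[-6, 1, 3, 9] → max 9
[1, 3, 9, 8] → max 9
[3, 9, 8, 10] → max 10  ≥ 10 ✓
[9, 8, 10, 10] → max 10  ≥ 10 ✓
[8, 10, 10, -8] → max 10  ≥ 10 ✓
[10, 10, -8, 6] → max 10  ≥ 10 ✓
[10, -8, 6, 4] → max 10  ≥ 10 ✓
[-8, 6, 4, -2] → max 6
7 windows satisfy the condition.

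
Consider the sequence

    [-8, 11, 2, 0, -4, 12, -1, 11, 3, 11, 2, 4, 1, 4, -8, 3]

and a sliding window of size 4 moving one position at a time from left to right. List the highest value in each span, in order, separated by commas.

[-8, 11, 2, 0] → max 11
[11, 2, 0, -4] → max 11
[2, 0, -4, 12] → max 12
[0, -4, 12, -1] → max 12
[-4, 12, -1, 11] → max 12
[12, -1, 11, 3] → max 12
[-1, 11, 3, 11] → max 11
[11, 3, 11, 2] → max 11
[3, 11, 2, 4] → max 11
[11, 2, 4, 1] → max 11
[2, 4, 1, 4] → max 4
[4, 1, 4, -8] → max 4
[1, 4, -8, 3] → max 4

11, 11, 12, 12, 12, 12, 11, 11, 11, 11, 4, 4, 4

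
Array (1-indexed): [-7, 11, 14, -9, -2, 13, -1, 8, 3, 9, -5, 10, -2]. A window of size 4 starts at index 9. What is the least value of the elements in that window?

Elements at indices 9..12: 3, 9, -5, 10
min(3, 9, -5, 10) = -5

-5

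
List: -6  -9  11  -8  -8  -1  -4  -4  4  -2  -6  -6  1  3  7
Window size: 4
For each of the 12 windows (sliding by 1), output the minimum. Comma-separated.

-9, -9, -8, -8, -8, -4, -4, -6, -6, -6, -6, -6

Sliding a size-4 window across the 15 values:
-6 -9 11 -8 → min -9
-9 11 -8 -8 → min -9
11 -8 -8 -1 → min -8
-8 -8 -1 -4 → min -8
-8 -1 -4 -4 → min -8
-1 -4 -4 4 → min -4
-4 -4 4 -2 → min -4
-4 4 -2 -6 → min -6
4 -2 -6 -6 → min -6
-2 -6 -6 1 → min -6
-6 -6 1 3 → min -6
-6 1 3 7 → min -6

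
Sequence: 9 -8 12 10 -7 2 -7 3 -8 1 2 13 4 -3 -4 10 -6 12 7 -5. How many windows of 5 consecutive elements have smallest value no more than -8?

(9, -8, 12, 10, -7) → min -8  ≤ -8 ✓
(-8, 12, 10, -7, 2) → min -8  ≤ -8 ✓
(12, 10, -7, 2, -7) → min -7
(10, -7, 2, -7, 3) → min -7
(-7, 2, -7, 3, -8) → min -8  ≤ -8 ✓
(2, -7, 3, -8, 1) → min -8  ≤ -8 ✓
(-7, 3, -8, 1, 2) → min -8  ≤ -8 ✓
(3, -8, 1, 2, 13) → min -8  ≤ -8 ✓
(-8, 1, 2, 13, 4) → min -8  ≤ -8 ✓
(1, 2, 13, 4, -3) → min -3
(2, 13, 4, -3, -4) → min -4
(13, 4, -3, -4, 10) → min -4
(4, -3, -4, 10, -6) → min -6
(-3, -4, 10, -6, 12) → min -6
(-4, 10, -6, 12, 7) → min -6
(10, -6, 12, 7, -5) → min -6
7 windows satisfy the condition.

7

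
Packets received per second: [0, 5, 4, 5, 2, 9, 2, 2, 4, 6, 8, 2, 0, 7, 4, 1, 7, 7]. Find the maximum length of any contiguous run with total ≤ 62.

add 0: [0] sum 0, len 1
add 5: [0, 5] sum 5, len 2
add 4: [0, 5, 4] sum 9, len 3
add 5: [0, 5, 4, 5] sum 14, len 4
add 2: [0, 5, 4, 5, 2] sum 16, len 5
add 9: [0, 5, 4, 5, 2, 9] sum 25, len 6
add 2: [0, 5, 4, 5, 2, 9, 2] sum 27, len 7
add 2: [0, 5, 4, 5, 2, 9, 2, 2] sum 29, len 8
add 4: [0, 5, 4, 5, 2, 9, 2, 2, 4] sum 33, len 9
add 6: [0, 5, 4, 5, 2, 9, 2, 2, 4, 6] sum 39, len 10
add 8: [0, 5, 4, 5, 2, 9, 2, 2, 4, 6, 8] sum 47, len 11
add 2: [0, 5, 4, 5, 2, 9, 2, 2, 4, 6, 8, 2] sum 49, len 12
add 0: [0, 5, 4, 5, 2, 9, 2, 2, 4, 6, 8, 2, 0] sum 49, len 13
add 7: [0, 5, 4, 5, 2, 9, 2, 2, 4, 6, 8, 2, 0, 7] sum 56, len 14
add 4: [0, 5, 4, 5, 2, 9, 2, 2, 4, 6, 8, 2, 0, 7, 4] sum 60, len 15
add 1: [0, 5, 4, 5, 2, 9, 2, 2, 4, 6, 8, 2, 0, 7, 4, 1] sum 61, len 16
add 7: [5, 2, 9, 2, 2, 4, 6, 8, 2, 0, 7, 4, 1, 7] sum 59, len 14
add 7: [2, 9, 2, 2, 4, 6, 8, 2, 0, 7, 4, 1, 7, 7] sum 61, len 14
Longest length seen: 16.

16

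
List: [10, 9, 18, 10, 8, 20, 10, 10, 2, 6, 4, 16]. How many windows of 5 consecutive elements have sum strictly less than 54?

4

[10, 9, 18, 10, 8] → sum 55
[9, 18, 10, 8, 20] → sum 65
[18, 10, 8, 20, 10] → sum 66
[10, 8, 20, 10, 10] → sum 58
[8, 20, 10, 10, 2] → sum 50  < 54 ✓
[20, 10, 10, 2, 6] → sum 48  < 54 ✓
[10, 10, 2, 6, 4] → sum 32  < 54 ✓
[10, 2, 6, 4, 16] → sum 38  < 54 ✓
4 windows satisfy the condition.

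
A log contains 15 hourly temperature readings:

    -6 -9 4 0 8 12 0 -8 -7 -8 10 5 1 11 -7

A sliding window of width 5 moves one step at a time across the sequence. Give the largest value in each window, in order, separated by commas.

8, 12, 12, 12, 12, 12, 10, 10, 10, 11, 11

Sliding a size-5 window across the 15 values:
[-6, -9, 4, 0, 8] → max 8
[-9, 4, 0, 8, 12] → max 12
[4, 0, 8, 12, 0] → max 12
[0, 8, 12, 0, -8] → max 12
[8, 12, 0, -8, -7] → max 12
[12, 0, -8, -7, -8] → max 12
[0, -8, -7, -8, 10] → max 10
[-8, -7, -8, 10, 5] → max 10
[-7, -8, 10, 5, 1] → max 10
[-8, 10, 5, 1, 11] → max 11
[10, 5, 1, 11, -7] → max 11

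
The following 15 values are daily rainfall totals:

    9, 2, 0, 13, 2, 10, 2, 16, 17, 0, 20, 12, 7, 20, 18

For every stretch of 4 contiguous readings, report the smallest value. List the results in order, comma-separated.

0, 0, 0, 2, 2, 2, 0, 0, 0, 0, 7, 7

(9, 2, 0, 13) → min 0
(2, 0, 13, 2) → min 0
(0, 13, 2, 10) → min 0
(13, 2, 10, 2) → min 2
(2, 10, 2, 16) → min 2
(10, 2, 16, 17) → min 2
(2, 16, 17, 0) → min 0
(16, 17, 0, 20) → min 0
(17, 0, 20, 12) → min 0
(0, 20, 12, 7) → min 0
(20, 12, 7, 20) → min 7
(12, 7, 20, 18) → min 7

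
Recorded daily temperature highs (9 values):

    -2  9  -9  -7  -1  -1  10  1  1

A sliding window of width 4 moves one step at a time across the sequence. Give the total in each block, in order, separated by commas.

[-2, 9, -9, -7] → sum -9
[9, -9, -7, -1] → sum -8
[-9, -7, -1, -1] → sum -18
[-7, -1, -1, 10] → sum 1
[-1, -1, 10, 1] → sum 9
[-1, 10, 1, 1] → sum 11

-9, -8, -18, 1, 9, 11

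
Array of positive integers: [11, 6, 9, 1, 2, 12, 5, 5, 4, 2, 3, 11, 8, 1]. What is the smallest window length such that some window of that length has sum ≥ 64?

12

Extend right; whenever the sum reaches 64, record the length and shrink from the left:
add 11: running sum 11 < 64
add 6: running sum 17 < 64
add 9: running sum 26 < 64
add 1: running sum 27 < 64
add 2: running sum 29 < 64
add 12: running sum 41 < 64
add 5: running sum 46 < 64
add 5: running sum 51 < 64
add 4: running sum 55 < 64
add 2: running sum 57 < 64
add 3: running sum 60 < 64
end 11: [11, 6, 9, 1, 2, 12, 5, 5, 4, 2, 3, 11] sum 71, len 12
end 12: [6, 9, 1, 2, 12, 5, 5, 4, 2, 3, 11, 8] sum 68, len 12
end 13: [6, 9, 1, 2, 12, 5, 5, 4, 2, 3, 11, 8, 1] sum 69, len 13
Shortest qualifying length: 12.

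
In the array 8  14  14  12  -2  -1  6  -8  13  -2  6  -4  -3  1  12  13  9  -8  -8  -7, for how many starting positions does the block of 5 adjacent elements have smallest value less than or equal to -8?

8

8 14 14 12 -2 → min -2
14 14 12 -2 -1 → min -2
14 12 -2 -1 6 → min -2
12 -2 -1 6 -8 → min -8  ≤ -8 ✓
-2 -1 6 -8 13 → min -8  ≤ -8 ✓
-1 6 -8 13 -2 → min -8  ≤ -8 ✓
6 -8 13 -2 6 → min -8  ≤ -8 ✓
-8 13 -2 6 -4 → min -8  ≤ -8 ✓
13 -2 6 -4 -3 → min -4
-2 6 -4 -3 1 → min -4
6 -4 -3 1 12 → min -4
-4 -3 1 12 13 → min -4
-3 1 12 13 9 → min -3
1 12 13 9 -8 → min -8  ≤ -8 ✓
12 13 9 -8 -8 → min -8  ≤ -8 ✓
13 9 -8 -8 -7 → min -8  ≤ -8 ✓
8 windows satisfy the condition.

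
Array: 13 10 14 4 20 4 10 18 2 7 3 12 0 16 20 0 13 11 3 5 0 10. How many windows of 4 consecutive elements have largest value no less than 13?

15

(13, 10, 14, 4) → max 14  ≥ 13 ✓
(10, 14, 4, 20) → max 20  ≥ 13 ✓
(14, 4, 20, 4) → max 20  ≥ 13 ✓
(4, 20, 4, 10) → max 20  ≥ 13 ✓
(20, 4, 10, 18) → max 20  ≥ 13 ✓
(4, 10, 18, 2) → max 18  ≥ 13 ✓
(10, 18, 2, 7) → max 18  ≥ 13 ✓
(18, 2, 7, 3) → max 18  ≥ 13 ✓
(2, 7, 3, 12) → max 12
(7, 3, 12, 0) → max 12
(3, 12, 0, 16) → max 16  ≥ 13 ✓
(12, 0, 16, 20) → max 20  ≥ 13 ✓
(0, 16, 20, 0) → max 20  ≥ 13 ✓
(16, 20, 0, 13) → max 20  ≥ 13 ✓
(20, 0, 13, 11) → max 20  ≥ 13 ✓
(0, 13, 11, 3) → max 13  ≥ 13 ✓
(13, 11, 3, 5) → max 13  ≥ 13 ✓
(11, 3, 5, 0) → max 11
(3, 5, 0, 10) → max 10
15 windows satisfy the condition.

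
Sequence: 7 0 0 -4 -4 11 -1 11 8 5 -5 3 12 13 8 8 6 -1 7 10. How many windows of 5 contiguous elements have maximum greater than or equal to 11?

13

7 0 0 -4 -4 → max 7
0 0 -4 -4 11 → max 11  ≥ 11 ✓
0 -4 -4 11 -1 → max 11  ≥ 11 ✓
-4 -4 11 -1 11 → max 11  ≥ 11 ✓
-4 11 -1 11 8 → max 11  ≥ 11 ✓
11 -1 11 8 5 → max 11  ≥ 11 ✓
-1 11 8 5 -5 → max 11  ≥ 11 ✓
11 8 5 -5 3 → max 11  ≥ 11 ✓
8 5 -5 3 12 → max 12  ≥ 11 ✓
5 -5 3 12 13 → max 13  ≥ 11 ✓
-5 3 12 13 8 → max 13  ≥ 11 ✓
3 12 13 8 8 → max 13  ≥ 11 ✓
12 13 8 8 6 → max 13  ≥ 11 ✓
13 8 8 6 -1 → max 13  ≥ 11 ✓
8 8 6 -1 7 → max 8
8 6 -1 7 10 → max 10
13 windows satisfy the condition.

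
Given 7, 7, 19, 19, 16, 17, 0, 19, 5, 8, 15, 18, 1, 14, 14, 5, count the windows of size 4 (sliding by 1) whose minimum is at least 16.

[7, 7, 19, 19] → min 7
[7, 19, 19, 16] → min 7
[19, 19, 16, 17] → min 16  ≥ 16 ✓
[19, 16, 17, 0] → min 0
[16, 17, 0, 19] → min 0
[17, 0, 19, 5] → min 0
[0, 19, 5, 8] → min 0
[19, 5, 8, 15] → min 5
[5, 8, 15, 18] → min 5
[8, 15, 18, 1] → min 1
[15, 18, 1, 14] → min 1
[18, 1, 14, 14] → min 1
[1, 14, 14, 5] → min 1
1 window satisfy the condition.

1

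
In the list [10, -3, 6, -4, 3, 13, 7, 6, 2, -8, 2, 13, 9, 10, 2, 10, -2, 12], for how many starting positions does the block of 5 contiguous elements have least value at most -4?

10 -3 6 -4 3 → min -4  ≤ -4 ✓
-3 6 -4 3 13 → min -4  ≤ -4 ✓
6 -4 3 13 7 → min -4  ≤ -4 ✓
-4 3 13 7 6 → min -4  ≤ -4 ✓
3 13 7 6 2 → min 2
13 7 6 2 -8 → min -8  ≤ -4 ✓
7 6 2 -8 2 → min -8  ≤ -4 ✓
6 2 -8 2 13 → min -8  ≤ -4 ✓
2 -8 2 13 9 → min -8  ≤ -4 ✓
-8 2 13 9 10 → min -8  ≤ -4 ✓
2 13 9 10 2 → min 2
13 9 10 2 10 → min 2
9 10 2 10 -2 → min -2
10 2 10 -2 12 → min -2
9 windows satisfy the condition.

9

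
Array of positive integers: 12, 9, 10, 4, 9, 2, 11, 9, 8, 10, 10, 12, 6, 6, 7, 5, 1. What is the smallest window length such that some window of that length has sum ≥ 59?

add 12: running sum 12 < 59
add 9: running sum 21 < 59
add 10: running sum 31 < 59
add 4: running sum 35 < 59
add 9: running sum 44 < 59
add 2: running sum 46 < 59
add 11: running sum 57 < 59
end 7: [12, 9, 10, 4, 9, 2, 11, 9] sum 66, len 8
end 8: [9, 10, 4, 9, 2, 11, 9, 8] sum 62, len 8
end 9: [10, 4, 9, 2, 11, 9, 8, 10] sum 63, len 8
end 10: [9, 2, 11, 9, 8, 10, 10] sum 59, len 7
end 11: [11, 9, 8, 10, 10, 12] sum 60, len 6
end 12: [11, 9, 8, 10, 10, 12, 6] sum 66, len 7
end 13: [9, 8, 10, 10, 12, 6, 6] sum 61, len 7
end 14: [8, 10, 10, 12, 6, 6, 7] sum 59, len 7
end 15: [8, 10, 10, 12, 6, 6, 7, 5] sum 64, len 8
end 16: [8, 10, 10, 12, 6, 6, 7, 5, 1] sum 65, len 9
Shortest qualifying length: 6.

6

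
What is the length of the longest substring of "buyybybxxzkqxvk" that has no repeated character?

add b: [b] len 1
add u: [b, u] len 2
add y: [b, u, y] len 3
add y (repeat y, move left end past it): [y] len 1
add b: [y, b] len 2
add y (repeat y, move left end past it): [b, y] len 2
add b (repeat b, move left end past it): [y, b] len 2
add x: [y, b, x] len 3
add x (repeat x, move left end past it): [x] len 1
add z: [x, z] len 2
add k: [x, z, k] len 3
add q: [x, z, k, q] len 4
add x (repeat x, move left end past it): [z, k, q, x] len 4
add v: [z, k, q, x, v] len 5
add k (repeat k, move left end past it): [q, x, v, k] len 4
Longest all-distinct length: 5.

5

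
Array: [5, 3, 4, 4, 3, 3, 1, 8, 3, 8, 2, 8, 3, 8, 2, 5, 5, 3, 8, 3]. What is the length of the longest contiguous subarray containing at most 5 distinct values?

16

add 5: window [5] (1 distinct), len 1
add 3: window [5, 3] (2 distinct), len 2
add 4: window [5, 3, 4] (3 distinct), len 3
add 4: window [5, 3, 4, 4] (3 distinct), len 4
add 3: window [5, 3, 4, 4, 3] (3 distinct), len 5
add 3: window [5, 3, 4, 4, 3, 3] (3 distinct), len 6
add 1: window [5, 3, 4, 4, 3, 3, 1] (4 distinct), len 7
add 8: window [5, 3, 4, 4, 3, 3, 1, 8] (5 distinct), len 8
add 3: window [5, 3, 4, 4, 3, 3, 1, 8, 3] (5 distinct), len 9
add 8: window [5, 3, 4, 4, 3, 3, 1, 8, 3, 8] (5 distinct), len 10
add 2: window [3, 4, 4, 3, 3, 1, 8, 3, 8, 2] (5 distinct), len 10
add 8: window [3, 4, 4, 3, 3, 1, 8, 3, 8, 2, 8] (5 distinct), len 11
add 3: window [3, 4, 4, 3, 3, 1, 8, 3, 8, 2, 8, 3] (5 distinct), len 12
add 8: window [3, 4, 4, 3, 3, 1, 8, 3, 8, 2, 8, 3, 8] (5 distinct), len 13
add 2: window [3, 4, 4, 3, 3, 1, 8, 3, 8, 2, 8, 3, 8, 2] (5 distinct), len 14
add 5: window [3, 3, 1, 8, 3, 8, 2, 8, 3, 8, 2, 5] (5 distinct), len 12
add 5: window [3, 3, 1, 8, 3, 8, 2, 8, 3, 8, 2, 5, 5] (5 distinct), len 13
add 3: window [3, 3, 1, 8, 3, 8, 2, 8, 3, 8, 2, 5, 5, 3] (5 distinct), len 14
add 8: window [3, 3, 1, 8, 3, 8, 2, 8, 3, 8, 2, 5, 5, 3, 8] (5 distinct), len 15
add 3: window [3, 3, 1, 8, 3, 8, 2, 8, 3, 8, 2, 5, 5, 3, 8, 3] (5 distinct), len 16
Longest length with ≤5 distinct: 16.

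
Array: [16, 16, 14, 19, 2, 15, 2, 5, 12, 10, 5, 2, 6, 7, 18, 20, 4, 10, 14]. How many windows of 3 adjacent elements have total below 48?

16

[16, 16, 14] → sum 46  < 48 ✓
[16, 14, 19] → sum 49
[14, 19, 2] → sum 35  < 48 ✓
[19, 2, 15] → sum 36  < 48 ✓
[2, 15, 2] → sum 19  < 48 ✓
[15, 2, 5] → sum 22  < 48 ✓
[2, 5, 12] → sum 19  < 48 ✓
[5, 12, 10] → sum 27  < 48 ✓
[12, 10, 5] → sum 27  < 48 ✓
[10, 5, 2] → sum 17  < 48 ✓
[5, 2, 6] → sum 13  < 48 ✓
[2, 6, 7] → sum 15  < 48 ✓
[6, 7, 18] → sum 31  < 48 ✓
[7, 18, 20] → sum 45  < 48 ✓
[18, 20, 4] → sum 42  < 48 ✓
[20, 4, 10] → sum 34  < 48 ✓
[4, 10, 14] → sum 28  < 48 ✓
16 windows satisfy the condition.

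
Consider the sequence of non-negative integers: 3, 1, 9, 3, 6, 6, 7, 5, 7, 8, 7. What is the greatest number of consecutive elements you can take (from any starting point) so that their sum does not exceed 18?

4

add 3: [3] sum 3, len 1
add 1: [3, 1] sum 4, len 2
add 9: [3, 1, 9] sum 13, len 3
add 3: [3, 1, 9, 3] sum 16, len 4
add 6: [9, 3, 6] sum 18, len 3
add 6: [3, 6, 6] sum 15, len 3
add 7: [6, 7] sum 13, len 2
add 5: [6, 7, 5] sum 18, len 3
add 7: [5, 7] sum 12, len 2
add 8: [7, 8] sum 15, len 2
add 7: [8, 7] sum 15, len 2
Longest length seen: 4.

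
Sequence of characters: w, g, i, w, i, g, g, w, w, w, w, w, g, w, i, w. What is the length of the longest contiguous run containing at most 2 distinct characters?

[w] 1 distinct, len 1
[w, g] 2 distinct, len 2
[g, i] 2 distinct, len 2
[i, w] 2 distinct, len 2
[i, w, i] 2 distinct, len 3
[i, g] 2 distinct, len 2
[i, g, g] 2 distinct, len 3
[g, g, w] 2 distinct, len 3
[g, g, w, w] 2 distinct, len 4
[g, g, w, w, w] 2 distinct, len 5
[g, g, w, w, w, w] 2 distinct, len 6
[g, g, w, w, w, w, w] 2 distinct, len 7
[g, g, w, w, w, w, w, g] 2 distinct, len 8
[g, g, w, w, w, w, w, g, w] 2 distinct, len 9
[w, i] 2 distinct, len 2
[w, i, w] 2 distinct, len 3
Longest length with ≤2 distinct: 9.

9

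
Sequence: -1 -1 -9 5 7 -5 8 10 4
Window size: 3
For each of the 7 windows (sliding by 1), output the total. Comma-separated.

[-1, -1, -9] → sum -11
[-1, -9, 5] → sum -5
[-9, 5, 7] → sum 3
[5, 7, -5] → sum 7
[7, -5, 8] → sum 10
[-5, 8, 10] → sum 13
[8, 10, 4] → sum 22

-11, -5, 3, 7, 10, 13, 22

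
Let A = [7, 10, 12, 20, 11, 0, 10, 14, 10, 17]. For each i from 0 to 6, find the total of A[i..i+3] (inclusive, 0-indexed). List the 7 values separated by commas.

49, 53, 43, 41, 35, 34, 51

7 10 12 20 → sum 49
10 12 20 11 → sum 53
12 20 11 0 → sum 43
20 11 0 10 → sum 41
11 0 10 14 → sum 35
0 10 14 10 → sum 34
10 14 10 17 → sum 51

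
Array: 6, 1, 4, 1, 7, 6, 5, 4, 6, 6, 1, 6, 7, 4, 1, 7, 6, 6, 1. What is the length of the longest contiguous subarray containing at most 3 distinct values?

5

Extend right; when distinct count exceeds 3, shrink from the left:
[6] 1 distinct, len 1
[6, 1] 2 distinct, len 2
[6, 1, 4] 3 distinct, len 3
[6, 1, 4, 1] 3 distinct, len 4
[1, 4, 1, 7] 3 distinct, len 4
[1, 7, 6] 3 distinct, len 3
[7, 6, 5] 3 distinct, len 3
[6, 5, 4] 3 distinct, len 3
[6, 5, 4, 6] 3 distinct, len 4
[6, 5, 4, 6, 6] 3 distinct, len 5
[4, 6, 6, 1] 3 distinct, len 4
[4, 6, 6, 1, 6] 3 distinct, len 5
[6, 6, 1, 6, 7] 3 distinct, len 5
[6, 7, 4] 3 distinct, len 3
[7, 4, 1] 3 distinct, len 3
[7, 4, 1, 7] 3 distinct, len 4
[1, 7, 6] 3 distinct, len 3
[1, 7, 6, 6] 3 distinct, len 4
[1, 7, 6, 6, 1] 3 distinct, len 5
Longest length with ≤3 distinct: 5.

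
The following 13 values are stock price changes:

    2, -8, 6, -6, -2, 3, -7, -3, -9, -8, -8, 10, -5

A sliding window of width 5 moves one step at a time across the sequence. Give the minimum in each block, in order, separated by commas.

-8, -8, -7, -7, -9, -9, -9, -9, -9

2 -8 6 -6 -2 → min -8
-8 6 -6 -2 3 → min -8
6 -6 -2 3 -7 → min -7
-6 -2 3 -7 -3 → min -7
-2 3 -7 -3 -9 → min -9
3 -7 -3 -9 -8 → min -9
-7 -3 -9 -8 -8 → min -9
-3 -9 -8 -8 10 → min -9
-9 -8 -8 10 -5 → min -9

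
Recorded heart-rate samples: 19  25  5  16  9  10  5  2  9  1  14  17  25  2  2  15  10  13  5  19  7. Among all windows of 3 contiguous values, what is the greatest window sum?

56

19 25 5 → sum 49
25 5 16 → sum 46
5 16 9 → sum 30
16 9 10 → sum 35
9 10 5 → sum 24
10 5 2 → sum 17
5 2 9 → sum 16
2 9 1 → sum 12
9 1 14 → sum 24
1 14 17 → sum 32
14 17 25 → sum 56
17 25 2 → sum 44
25 2 2 → sum 29
2 2 15 → sum 19
2 15 10 → sum 27
15 10 13 → sum 38
10 13 5 → sum 28
13 5 19 → sum 37
5 19 7 → sum 31
Greatest of these is 56.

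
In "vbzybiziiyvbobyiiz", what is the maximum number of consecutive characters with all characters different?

[v] len 1
[v, b] len 2
[v, b, z] len 3
[v, b, z, y] len 4
[z, y, b] len 3
[z, y, b, i] len 4
[y, b, i, z] len 4
[z, i] len 2
[i] len 1
[i, y] len 2
[i, y, v] len 3
[i, y, v, b] len 4
[i, y, v, b, o] len 5
[o, b] len 2
[o, b, y] len 3
[o, b, y, i] len 4
[i] len 1
[i, z] len 2
Longest all-distinct length: 5.

5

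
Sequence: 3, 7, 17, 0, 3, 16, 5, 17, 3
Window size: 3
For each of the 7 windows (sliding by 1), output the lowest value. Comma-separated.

3 7 17 → min 3
7 17 0 → min 0
17 0 3 → min 0
0 3 16 → min 0
3 16 5 → min 3
16 5 17 → min 5
5 17 3 → min 3

3, 0, 0, 0, 3, 5, 3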